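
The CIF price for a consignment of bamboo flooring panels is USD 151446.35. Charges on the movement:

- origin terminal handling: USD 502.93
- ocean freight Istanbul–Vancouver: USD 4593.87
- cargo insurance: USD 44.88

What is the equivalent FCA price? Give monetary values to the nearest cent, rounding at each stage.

From CIF to FCA, the seller no longer bears: origin terminal, freight, insurance.
FCA price = 151446.35 − 502.93 − 4593.87 − 44.88 = 146304.67

FCA price: USD 146304.67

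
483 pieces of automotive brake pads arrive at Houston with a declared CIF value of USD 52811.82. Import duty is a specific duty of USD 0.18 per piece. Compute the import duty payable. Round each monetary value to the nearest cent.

Import duty: USD 86.94

Import duty = 483 × 0.18 = 86.94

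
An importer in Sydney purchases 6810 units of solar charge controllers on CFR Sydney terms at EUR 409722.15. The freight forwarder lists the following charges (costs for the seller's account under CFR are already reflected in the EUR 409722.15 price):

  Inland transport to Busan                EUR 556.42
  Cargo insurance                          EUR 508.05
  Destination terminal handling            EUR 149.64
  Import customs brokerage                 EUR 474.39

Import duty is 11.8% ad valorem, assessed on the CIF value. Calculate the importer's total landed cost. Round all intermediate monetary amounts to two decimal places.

CFR: the seller pays costs through ocean freight to the destination port, but not insurance.
Already in the invoice (seller's account under CFR): inland to port — exclude.
CIF value = CFR price + insurance = 409722.15 + 508.05 = 410230.20
Import duty = 410230.20 × 11.8% = 48407.16
Buyer bears: insurance 508.05 + destination terminal 149.64 + brokerage 474.39 + duty 48407.16 = 49539.24
Landed cost = invoice 409722.15 + 49539.24 = 459261.39

Total landed cost: EUR 459261.39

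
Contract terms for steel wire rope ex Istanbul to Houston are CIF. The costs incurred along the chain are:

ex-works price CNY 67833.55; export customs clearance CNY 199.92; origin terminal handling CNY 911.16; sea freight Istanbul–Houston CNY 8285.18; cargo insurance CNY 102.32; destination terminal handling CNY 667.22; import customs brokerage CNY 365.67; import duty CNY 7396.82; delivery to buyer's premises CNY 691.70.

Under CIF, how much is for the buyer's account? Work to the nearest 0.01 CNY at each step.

Buyer's account: CNY 9121.41

CIF: the seller pays costs through ocean freight and marine insurance to the destination port.
Seller's account: goods 67833.55 + export clearance 199.92 + origin terminal 911.16 + freight 8285.18 + insurance 102.32 = 77332.13
Buyer's account: destination terminal 667.22 + brokerage 365.67 + duty 7396.82 + delivery 691.70 = 9121.41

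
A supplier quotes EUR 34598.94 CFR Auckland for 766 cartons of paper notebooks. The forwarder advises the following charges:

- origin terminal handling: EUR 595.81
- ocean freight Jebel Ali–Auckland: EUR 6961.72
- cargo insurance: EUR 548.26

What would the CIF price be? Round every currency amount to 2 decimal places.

CIF price: EUR 35147.20

Not relevant to the conversion: freight, origin terminal — on the seller under both CFR and CIF; already in the CFR price and stays in the CIF price.
From CFR to CIF, the seller additionally bears: insurance.
CIF price = 34598.94 + 548.26 = 35147.20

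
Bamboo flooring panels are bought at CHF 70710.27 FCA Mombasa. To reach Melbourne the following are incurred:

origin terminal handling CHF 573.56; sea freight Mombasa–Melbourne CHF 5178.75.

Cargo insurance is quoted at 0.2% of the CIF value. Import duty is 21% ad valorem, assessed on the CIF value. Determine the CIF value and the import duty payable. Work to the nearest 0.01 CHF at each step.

Let C be the CIF value. C = FCA price + pre-shipment costs + freight + 0.2% × C
C − 0.2% × C = 70710.27 + 573.56 + 5178.75
0.998 × C = 76462.58
C = 76462.58 / 0.998 = 76615.81
Insurance premium = 0.2% × 76615.81 = 153.23
Import duty = 76615.81 × 21% = 16089.32

CIF value: CHF 76615.81; import duty: CHF 16089.32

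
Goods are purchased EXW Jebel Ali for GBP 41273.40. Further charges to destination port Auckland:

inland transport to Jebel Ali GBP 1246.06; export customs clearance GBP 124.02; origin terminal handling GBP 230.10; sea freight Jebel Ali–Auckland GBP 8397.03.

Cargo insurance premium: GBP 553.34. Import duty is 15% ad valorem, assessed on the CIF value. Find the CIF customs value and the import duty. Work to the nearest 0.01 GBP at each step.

CIF = EXW price + pre-shipment costs + freight + insurance
CIF = 41273.40 + 1246.06 + 124.02 + 230.10 + 8397.03 + 553.34 = 51823.95
Import duty = 51823.95 × 15% = 7773.59

CIF value: GBP 51823.95; import duty: GBP 7773.59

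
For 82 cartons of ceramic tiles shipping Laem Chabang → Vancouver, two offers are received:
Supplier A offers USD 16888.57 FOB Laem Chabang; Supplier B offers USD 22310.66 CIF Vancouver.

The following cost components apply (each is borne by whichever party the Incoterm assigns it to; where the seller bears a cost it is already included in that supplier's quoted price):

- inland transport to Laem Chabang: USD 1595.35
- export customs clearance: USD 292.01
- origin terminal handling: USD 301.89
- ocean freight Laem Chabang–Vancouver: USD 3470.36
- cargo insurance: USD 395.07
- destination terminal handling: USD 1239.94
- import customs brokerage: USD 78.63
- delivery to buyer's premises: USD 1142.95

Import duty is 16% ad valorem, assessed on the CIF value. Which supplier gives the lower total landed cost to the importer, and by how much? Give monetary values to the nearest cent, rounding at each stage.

Supplier A (FOB):
CIF value = FOB price + freight + insurance = 16888.57 + 3470.36 + 395.07 = 20754.00
Import duty = 20754.00 × 16% = 3320.64
Buyer bears (A): 3470.36 + 395.07 + 1239.94 + 78.63 + 1142.95 = 6326.95
Landed cost (A) = invoice 16888.57 + 6326.95 + duty 3320.64 = 26536.16
Supplier B (CIF):
The CIF price already equals the CIF value: 22310.66
Import duty = 22310.66 × 16% = 3569.71
Buyer bears (B): 1239.94 + 78.63 + 1142.95 = 2461.52
Landed cost (B) = invoice 22310.66 + 2461.52 + duty 3569.71 = 28341.89
Difference = |26536.16 − 28341.89| = 1805.73

Supplier A is cheaper by USD 1805.73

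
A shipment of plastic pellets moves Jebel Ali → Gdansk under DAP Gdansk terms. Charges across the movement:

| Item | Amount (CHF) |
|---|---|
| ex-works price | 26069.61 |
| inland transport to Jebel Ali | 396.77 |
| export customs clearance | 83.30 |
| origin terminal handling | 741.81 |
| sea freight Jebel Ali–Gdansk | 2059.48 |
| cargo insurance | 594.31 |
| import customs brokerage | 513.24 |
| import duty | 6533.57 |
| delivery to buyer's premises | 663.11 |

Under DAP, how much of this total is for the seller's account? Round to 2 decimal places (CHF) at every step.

DAP: the seller bears all costs to the named destination except import duty and clearance.
Seller's account: goods 26069.61 + inland to port 396.77 + export clearance 83.30 + origin terminal 741.81 + freight 2059.48 + insurance 594.31 + delivery 663.11 = 30608.39
Buyer's account: brokerage 513.24 + duty 6533.57 = 7046.81

Seller's account: CHF 30608.39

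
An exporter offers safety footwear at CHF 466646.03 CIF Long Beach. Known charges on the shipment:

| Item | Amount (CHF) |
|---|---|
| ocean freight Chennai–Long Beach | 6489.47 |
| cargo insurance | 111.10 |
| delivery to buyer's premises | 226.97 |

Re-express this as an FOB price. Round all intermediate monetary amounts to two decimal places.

Not relevant to the conversion: delivery — on the buyer under both terms; not part of either seller's price.
From CIF to FOB, the seller no longer bears: freight, insurance.
FOB price = 466646.03 − 6489.47 − 111.10 = 460045.46

FOB price: CHF 460045.46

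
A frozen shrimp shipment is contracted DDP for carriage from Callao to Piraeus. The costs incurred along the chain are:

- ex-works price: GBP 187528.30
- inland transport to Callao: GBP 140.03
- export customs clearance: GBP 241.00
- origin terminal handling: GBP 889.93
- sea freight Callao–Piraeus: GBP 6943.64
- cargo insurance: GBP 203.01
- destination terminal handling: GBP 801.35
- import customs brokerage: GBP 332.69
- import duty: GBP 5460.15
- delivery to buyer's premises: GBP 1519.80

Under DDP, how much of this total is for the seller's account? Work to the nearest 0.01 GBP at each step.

Seller's account: GBP 204059.90

DDP: the seller bears all costs including import duty.
Seller's account: goods 187528.30 + inland to port 140.03 + export clearance 241.00 + origin terminal 889.93 + freight 6943.64 + insurance 203.01 + destination terminal 801.35 + brokerage 332.69 + duty 5460.15 + delivery 1519.80 = 204059.90
Buyer's account: 0.00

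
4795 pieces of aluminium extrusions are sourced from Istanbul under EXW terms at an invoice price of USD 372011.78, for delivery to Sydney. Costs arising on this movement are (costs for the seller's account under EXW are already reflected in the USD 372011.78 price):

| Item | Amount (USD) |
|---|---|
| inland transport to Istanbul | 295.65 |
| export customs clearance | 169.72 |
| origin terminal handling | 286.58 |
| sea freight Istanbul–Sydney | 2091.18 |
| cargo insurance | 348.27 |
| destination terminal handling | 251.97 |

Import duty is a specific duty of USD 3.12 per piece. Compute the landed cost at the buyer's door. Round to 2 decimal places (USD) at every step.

EXW: the seller makes goods available at their premises; the buyer bears all onward costs.
CIF value = EXW price + inland to port + export clearance + origin terminal + freight + insurance = 372011.78 + 295.65 + 169.72 + 286.58 + 2091.18 + 348.27 = 375203.18
Import duty = 4795 × 3.12 = 14960.40
Buyer bears: inland to port 295.65 + export clearance 169.72 + origin terminal 286.58 + freight 2091.18 + insurance 348.27 + destination terminal 251.97 + duty 14960.40 = 18403.77
Landed cost = invoice 372011.78 + 18403.77 = 390415.55

Total landed cost: USD 390415.55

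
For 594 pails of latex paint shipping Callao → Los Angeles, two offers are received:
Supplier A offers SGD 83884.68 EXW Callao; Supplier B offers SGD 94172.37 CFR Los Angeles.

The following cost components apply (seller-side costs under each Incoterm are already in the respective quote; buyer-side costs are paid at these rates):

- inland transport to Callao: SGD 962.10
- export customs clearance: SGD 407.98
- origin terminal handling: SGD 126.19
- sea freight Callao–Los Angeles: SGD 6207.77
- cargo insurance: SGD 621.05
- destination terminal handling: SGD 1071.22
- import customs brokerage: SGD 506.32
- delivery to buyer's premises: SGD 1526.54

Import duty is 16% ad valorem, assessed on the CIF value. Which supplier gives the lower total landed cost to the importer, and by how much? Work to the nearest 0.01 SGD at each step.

Supplier A is cheaper by SGD 2997.04

Supplier A (EXW):
CIF value = EXW price + inland to port + export clearance + origin terminal + freight + insurance = 83884.68 + 962.10 + 407.98 + 126.19 + 6207.77 + 621.05 = 92209.77
Import duty = 92209.77 × 16% = 14753.56
Buyer bears (A): 962.10 + 407.98 + 126.19 + 6207.77 + 621.05 + 1071.22 + 506.32 + 1526.54 = 11429.17
Landed cost (A) = invoice 83884.68 + 11429.17 + duty 14753.56 = 110067.41
Supplier B (CFR):
CIF value = CFR price + insurance = 94172.37 + 621.05 = 94793.42
Import duty = 94793.42 × 16% = 15166.95
Buyer bears (B): 621.05 + 1071.22 + 506.32 + 1526.54 = 3725.13
Landed cost (B) = invoice 94172.37 + 3725.13 + duty 15166.95 = 113064.45
Difference = |110067.41 − 113064.45| = 2997.04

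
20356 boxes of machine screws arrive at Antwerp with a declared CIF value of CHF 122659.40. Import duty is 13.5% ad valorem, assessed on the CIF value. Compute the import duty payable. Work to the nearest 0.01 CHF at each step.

Import duty: CHF 16559.02

Import duty = 122659.40 × 13.5% = 16559.02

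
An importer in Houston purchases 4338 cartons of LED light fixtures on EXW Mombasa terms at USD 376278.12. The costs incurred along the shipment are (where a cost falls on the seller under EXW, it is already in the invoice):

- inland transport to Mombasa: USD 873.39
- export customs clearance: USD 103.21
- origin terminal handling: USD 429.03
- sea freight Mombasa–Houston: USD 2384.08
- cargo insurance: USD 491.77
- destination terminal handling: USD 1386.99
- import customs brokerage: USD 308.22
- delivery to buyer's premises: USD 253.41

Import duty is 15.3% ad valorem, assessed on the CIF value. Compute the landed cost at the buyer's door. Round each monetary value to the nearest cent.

Total landed cost: USD 440733.84

EXW: the seller makes goods available at their premises; the buyer bears all onward costs.
CIF value = EXW price + inland to port + export clearance + origin terminal + freight + insurance = 376278.12 + 873.39 + 103.21 + 429.03 + 2384.08 + 491.77 = 380559.60
Import duty = 380559.60 × 15.3% = 58225.62
Buyer bears: inland to port 873.39 + export clearance 103.21 + origin terminal 429.03 + freight 2384.08 + insurance 491.77 + destination terminal 1386.99 + brokerage 308.22 + delivery 253.41 + duty 58225.62 = 64455.72
Landed cost = invoice 376278.12 + 64455.72 = 440733.84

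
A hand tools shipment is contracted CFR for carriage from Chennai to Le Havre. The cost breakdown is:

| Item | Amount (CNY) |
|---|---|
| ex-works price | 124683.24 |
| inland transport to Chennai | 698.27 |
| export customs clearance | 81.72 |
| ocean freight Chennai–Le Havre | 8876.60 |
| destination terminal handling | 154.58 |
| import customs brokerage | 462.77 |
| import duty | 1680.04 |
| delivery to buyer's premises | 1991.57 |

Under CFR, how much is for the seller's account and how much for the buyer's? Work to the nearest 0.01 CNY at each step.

CFR: the seller pays costs through ocean freight to the destination port, but not insurance.
Seller's account: goods 124683.24 + inland to port 698.27 + export clearance 81.72 + freight 8876.60 = 134339.83
Buyer's account: destination terminal 154.58 + brokerage 462.77 + duty 1680.04 + delivery 1991.57 = 4288.96

Seller: CNY 134339.83; buyer: CNY 4288.96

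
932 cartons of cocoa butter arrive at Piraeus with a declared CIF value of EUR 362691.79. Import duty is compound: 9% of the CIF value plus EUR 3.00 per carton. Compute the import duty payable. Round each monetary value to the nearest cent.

Ad valorem component: 362691.79 × 9% = 32642.26
Specific component: 932 × 3.00 = 2796.00
Import duty = 32642.26 + 2796.00 = 35438.26

Import duty: EUR 35438.26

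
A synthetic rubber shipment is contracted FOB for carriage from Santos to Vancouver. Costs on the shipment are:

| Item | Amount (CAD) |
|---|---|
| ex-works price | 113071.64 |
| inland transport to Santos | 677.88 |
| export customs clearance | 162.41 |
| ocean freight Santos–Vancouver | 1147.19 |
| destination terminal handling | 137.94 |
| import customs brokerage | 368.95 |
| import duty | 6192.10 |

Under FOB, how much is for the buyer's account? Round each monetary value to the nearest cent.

Buyer's account: CAD 7846.18

FOB: the seller bears costs until goods are on board at the origin port; the buyer bears freight, insurance and all costs thereafter.
Seller's account: goods 113071.64 + inland to port 677.88 + export clearance 162.41 = 113911.93
Buyer's account: freight 1147.19 + destination terminal 137.94 + brokerage 368.95 + duty 6192.10 = 7846.18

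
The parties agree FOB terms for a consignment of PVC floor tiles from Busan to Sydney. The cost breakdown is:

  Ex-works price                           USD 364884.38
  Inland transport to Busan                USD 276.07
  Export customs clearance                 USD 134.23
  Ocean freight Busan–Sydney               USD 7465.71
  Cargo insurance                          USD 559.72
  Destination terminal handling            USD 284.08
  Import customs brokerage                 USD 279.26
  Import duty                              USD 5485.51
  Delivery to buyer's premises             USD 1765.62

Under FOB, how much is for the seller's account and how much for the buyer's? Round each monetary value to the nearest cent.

FOB: the seller bears costs until goods are on board at the origin port; the buyer bears freight, insurance and all costs thereafter.
Seller's account: goods 364884.38 + inland to port 276.07 + export clearance 134.23 = 365294.68
Buyer's account: freight 7465.71 + insurance 559.72 + destination terminal 284.08 + brokerage 279.26 + duty 5485.51 + delivery 1765.62 = 15839.90

Seller: USD 365294.68; buyer: USD 15839.90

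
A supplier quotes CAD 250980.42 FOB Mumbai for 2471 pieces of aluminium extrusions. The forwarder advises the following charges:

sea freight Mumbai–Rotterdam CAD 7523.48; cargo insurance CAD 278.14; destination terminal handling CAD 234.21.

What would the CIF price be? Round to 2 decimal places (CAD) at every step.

CIF price: CAD 258782.04

Not relevant to the conversion: destination terminal — on the buyer under both terms; not part of either seller's price.
From FOB to CIF, the seller additionally bears: freight, insurance.
CIF price = 250980.42 + 7523.48 + 278.14 = 258782.04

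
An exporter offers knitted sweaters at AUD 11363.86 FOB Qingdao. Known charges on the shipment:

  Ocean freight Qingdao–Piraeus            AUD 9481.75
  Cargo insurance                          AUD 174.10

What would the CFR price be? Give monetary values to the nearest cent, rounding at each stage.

CFR price: AUD 20845.61

Not relevant to the conversion: insurance — on the buyer under both terms; not part of either seller's price.
From FOB to CFR, the seller additionally bears: freight.
CFR price = 11363.86 + 9481.75 = 20845.61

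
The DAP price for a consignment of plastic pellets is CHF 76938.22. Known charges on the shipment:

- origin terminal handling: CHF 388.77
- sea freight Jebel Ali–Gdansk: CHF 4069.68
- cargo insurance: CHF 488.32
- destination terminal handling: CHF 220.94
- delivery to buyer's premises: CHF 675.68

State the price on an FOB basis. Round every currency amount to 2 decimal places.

FOB price: CHF 71483.60

Not relevant to the conversion: origin terminal — on the seller under both DAP and FOB; already in the DAP price and stays in the FOB price.
From DAP to FOB, the seller no longer bears: freight, insurance, destination terminal, delivery.
FOB price = 76938.22 − 4069.68 − 488.32 − 220.94 − 675.68 = 71483.60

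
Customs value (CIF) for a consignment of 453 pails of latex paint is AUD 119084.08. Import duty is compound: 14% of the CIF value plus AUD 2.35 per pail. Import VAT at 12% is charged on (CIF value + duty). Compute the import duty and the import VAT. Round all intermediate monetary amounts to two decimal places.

Import duty: AUD 17736.32; import VAT: AUD 16418.45

Ad valorem component: 119084.08 × 14% = 16671.77
Specific component: 453 × 2.35 = 1064.55
Import duty = 16671.77 + 1064.55 = 17736.32
VAT base = CIF + duty = 119084.08 + 17736.32 = 136820.40
Import VAT = 136820.40 × 12% = 16418.45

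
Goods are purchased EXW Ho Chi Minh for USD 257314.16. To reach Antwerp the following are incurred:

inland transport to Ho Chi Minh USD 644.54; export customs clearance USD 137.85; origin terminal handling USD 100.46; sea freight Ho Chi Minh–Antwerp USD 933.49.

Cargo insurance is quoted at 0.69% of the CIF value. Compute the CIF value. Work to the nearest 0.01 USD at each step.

CIF value: USD 260930.92

Let C be the CIF value. C = EXW price + pre-shipment costs + freight + 0.69% × C
C − 0.69% × C = 257314.16 + 644.54 + 137.85 + 100.46 + 933.49
0.9931 × C = 259130.50
C = 259130.50 / 0.9931 = 260930.92
Insurance premium = 0.69% × 260930.92 = 1800.42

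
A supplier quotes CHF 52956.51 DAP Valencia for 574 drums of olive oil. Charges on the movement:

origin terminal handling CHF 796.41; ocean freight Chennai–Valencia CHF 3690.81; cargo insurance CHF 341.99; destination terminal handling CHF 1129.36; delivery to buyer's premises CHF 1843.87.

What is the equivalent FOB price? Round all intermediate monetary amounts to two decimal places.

Not relevant to the conversion: origin terminal — on the seller under both DAP and FOB; already in the DAP price and stays in the FOB price.
From DAP to FOB, the seller no longer bears: freight, insurance, destination terminal, delivery.
FOB price = 52956.51 − 3690.81 − 341.99 − 1129.36 − 1843.87 = 45950.48

FOB price: CHF 45950.48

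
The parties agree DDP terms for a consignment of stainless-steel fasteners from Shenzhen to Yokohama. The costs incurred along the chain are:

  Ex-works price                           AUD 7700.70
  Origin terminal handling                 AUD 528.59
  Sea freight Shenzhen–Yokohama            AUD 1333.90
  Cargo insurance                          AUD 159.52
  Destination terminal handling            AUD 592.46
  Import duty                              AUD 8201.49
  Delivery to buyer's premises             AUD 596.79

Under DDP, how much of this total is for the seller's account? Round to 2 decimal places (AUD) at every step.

Seller's account: AUD 19113.45

DDP: the seller bears all costs including import duty.
Seller's account: goods 7700.70 + origin terminal 528.59 + freight 1333.90 + insurance 159.52 + destination terminal 592.46 + duty 8201.49 + delivery 596.79 = 19113.45
Buyer's account: 0.00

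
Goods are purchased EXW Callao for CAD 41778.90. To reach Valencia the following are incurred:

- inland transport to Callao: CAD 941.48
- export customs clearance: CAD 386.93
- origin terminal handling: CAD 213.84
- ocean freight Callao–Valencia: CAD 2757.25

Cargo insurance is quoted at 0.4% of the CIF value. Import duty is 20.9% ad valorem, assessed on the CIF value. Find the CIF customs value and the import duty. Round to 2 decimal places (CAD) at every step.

CIF value: CAD 46263.45; import duty: CAD 9669.06

Let C be the CIF value. C = EXW price + pre-shipment costs + freight + 0.4% × C
C − 0.4% × C = 41778.90 + 941.48 + 386.93 + 213.84 + 2757.25
0.996 × C = 46078.40
C = 46078.40 / 0.996 = 46263.45
Insurance premium = 0.4% × 46263.45 = 185.05
Import duty = 46263.45 × 20.9% = 9669.06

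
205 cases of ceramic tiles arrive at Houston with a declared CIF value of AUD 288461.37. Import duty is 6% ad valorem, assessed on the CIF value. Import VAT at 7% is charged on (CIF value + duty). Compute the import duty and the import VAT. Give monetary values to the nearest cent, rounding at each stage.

Import duty: AUD 17307.68; import VAT: AUD 21403.83

Import duty = 288461.37 × 6% = 17307.68
VAT base = CIF + duty = 288461.37 + 17307.68 = 305769.05
Import VAT = 305769.05 × 7% = 21403.83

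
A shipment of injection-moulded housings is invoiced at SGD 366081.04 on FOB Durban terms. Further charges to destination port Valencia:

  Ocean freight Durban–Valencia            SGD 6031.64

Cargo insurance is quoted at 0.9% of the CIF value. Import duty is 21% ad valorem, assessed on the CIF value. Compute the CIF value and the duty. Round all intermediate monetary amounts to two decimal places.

Let C be the CIF value. C = FOB price + freight + 0.9% × C
C − 0.9% × C = 366081.04 + 6031.64
0.991 × C = 372112.68
C = 372112.68 / 0.991 = 375492.11
Insurance premium = 0.9% × 375492.11 = 3379.43
Import duty = 375492.11 × 21% = 78853.34

CIF value: SGD 375492.11; import duty: SGD 78853.34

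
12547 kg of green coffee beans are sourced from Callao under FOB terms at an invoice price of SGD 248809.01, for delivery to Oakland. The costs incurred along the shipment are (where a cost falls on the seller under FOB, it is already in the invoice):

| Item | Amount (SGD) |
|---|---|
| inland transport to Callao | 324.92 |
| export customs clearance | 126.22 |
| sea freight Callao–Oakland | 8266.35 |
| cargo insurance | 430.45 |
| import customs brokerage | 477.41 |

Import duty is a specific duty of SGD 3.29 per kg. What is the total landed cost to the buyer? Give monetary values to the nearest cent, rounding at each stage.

Total landed cost: SGD 299262.85

FOB: the seller bears costs until goods are on board at the origin port; the buyer bears freight, insurance and all costs thereafter.
Already in the invoice (seller's account under FOB): inland to port, export clearance — exclude.
CIF value = FOB price + freight + insurance = 248809.01 + 8266.35 + 430.45 = 257505.81
Import duty = 12547 × 3.29 = 41279.63
Buyer bears: freight 8266.35 + insurance 430.45 + brokerage 477.41 + duty 41279.63 = 50453.84
Landed cost = invoice 248809.01 + 50453.84 = 299262.85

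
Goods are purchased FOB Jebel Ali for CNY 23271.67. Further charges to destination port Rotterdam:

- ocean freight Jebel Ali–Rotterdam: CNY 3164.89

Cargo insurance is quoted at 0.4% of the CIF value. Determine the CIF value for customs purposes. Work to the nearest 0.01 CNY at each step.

CIF value: CNY 26542.73

Let C be the CIF value. C = FOB price + freight + 0.4% × C
C − 0.4% × C = 23271.67 + 3164.89
0.996 × C = 26436.56
C = 26436.56 / 0.996 = 26542.73
Insurance premium = 0.4% × 26542.73 = 106.17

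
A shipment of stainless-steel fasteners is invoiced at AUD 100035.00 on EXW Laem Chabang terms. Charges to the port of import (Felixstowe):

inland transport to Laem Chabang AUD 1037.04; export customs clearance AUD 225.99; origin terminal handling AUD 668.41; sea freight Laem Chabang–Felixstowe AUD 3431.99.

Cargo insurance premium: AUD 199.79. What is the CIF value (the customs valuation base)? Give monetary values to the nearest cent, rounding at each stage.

CIF value: AUD 105598.22

CIF = EXW price + pre-shipment costs + freight + insurance
CIF = 100035.00 + 1037.04 + 225.99 + 668.41 + 3431.99 + 199.79 = 105598.22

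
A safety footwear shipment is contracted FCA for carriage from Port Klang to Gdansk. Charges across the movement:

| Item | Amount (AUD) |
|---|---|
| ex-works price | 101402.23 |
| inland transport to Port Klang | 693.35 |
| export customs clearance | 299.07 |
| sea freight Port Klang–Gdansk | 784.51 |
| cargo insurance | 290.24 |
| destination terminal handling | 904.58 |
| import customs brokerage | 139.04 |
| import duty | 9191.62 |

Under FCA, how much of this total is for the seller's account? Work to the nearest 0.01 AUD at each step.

FCA: the seller delivers export-cleared goods to the carrier; the buyer bears costs from that point.
Seller's account: goods 101402.23 + inland to port 693.35 + export clearance 299.07 = 102394.65
Buyer's account: freight 784.51 + insurance 290.24 + destination terminal 904.58 + brokerage 139.04 + duty 9191.62 = 11309.99

Seller's account: AUD 102394.65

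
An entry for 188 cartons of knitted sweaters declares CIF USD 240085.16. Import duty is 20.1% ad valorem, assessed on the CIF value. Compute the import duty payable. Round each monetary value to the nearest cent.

Import duty = 240085.16 × 20.1% = 48257.12

Import duty: USD 48257.12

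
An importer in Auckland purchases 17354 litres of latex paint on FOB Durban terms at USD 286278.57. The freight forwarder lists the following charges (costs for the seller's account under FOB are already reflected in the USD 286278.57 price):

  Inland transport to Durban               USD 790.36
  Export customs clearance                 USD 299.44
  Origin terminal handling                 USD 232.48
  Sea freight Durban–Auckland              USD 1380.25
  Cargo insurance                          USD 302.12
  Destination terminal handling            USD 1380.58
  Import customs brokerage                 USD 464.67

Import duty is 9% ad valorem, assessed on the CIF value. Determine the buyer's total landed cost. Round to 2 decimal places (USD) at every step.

Total landed cost: USD 315722.67

FOB: the seller bears costs until goods are on board at the origin port; the buyer bears freight, insurance and all costs thereafter.
Already in the invoice (seller's account under FOB): inland to port, export clearance, origin terminal — exclude.
CIF value = FOB price + freight + insurance = 286278.57 + 1380.25 + 302.12 = 287960.94
Import duty = 287960.94 × 9% = 25916.48
Buyer bears: freight 1380.25 + insurance 302.12 + destination terminal 1380.58 + brokerage 464.67 + duty 25916.48 = 29444.10
Landed cost = invoice 286278.57 + 29444.10 = 315722.67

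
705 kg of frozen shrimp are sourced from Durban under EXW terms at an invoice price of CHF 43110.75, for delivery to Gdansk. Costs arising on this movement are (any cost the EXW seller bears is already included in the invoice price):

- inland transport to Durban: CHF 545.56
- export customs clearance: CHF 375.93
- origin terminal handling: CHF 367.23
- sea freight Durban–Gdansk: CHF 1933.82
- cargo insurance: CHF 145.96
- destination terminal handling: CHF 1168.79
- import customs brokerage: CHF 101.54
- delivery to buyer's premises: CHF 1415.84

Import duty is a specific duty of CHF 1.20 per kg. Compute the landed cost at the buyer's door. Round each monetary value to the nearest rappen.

Total landed cost: CHF 50011.42

EXW: the seller makes goods available at their premises; the buyer bears all onward costs.
CIF value = EXW price + inland to port + export clearance + origin terminal + freight + insurance = 43110.75 + 545.56 + 375.93 + 367.23 + 1933.82 + 145.96 = 46479.25
Import duty = 705 × 1.20 = 846.00
Buyer bears: inland to port 545.56 + export clearance 375.93 + origin terminal 367.23 + freight 1933.82 + insurance 145.96 + destination terminal 1168.79 + brokerage 101.54 + delivery 1415.84 + duty 846.00 = 6900.67
Landed cost = invoice 43110.75 + 6900.67 = 50011.42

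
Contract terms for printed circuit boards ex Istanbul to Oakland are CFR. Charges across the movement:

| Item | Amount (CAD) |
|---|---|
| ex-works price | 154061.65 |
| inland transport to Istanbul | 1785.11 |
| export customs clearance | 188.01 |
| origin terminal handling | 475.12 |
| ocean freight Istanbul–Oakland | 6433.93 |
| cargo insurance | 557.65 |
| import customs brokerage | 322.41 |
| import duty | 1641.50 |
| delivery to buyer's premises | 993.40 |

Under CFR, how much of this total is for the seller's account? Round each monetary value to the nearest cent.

CFR: the seller pays costs through ocean freight to the destination port, but not insurance.
Seller's account: goods 154061.65 + inland to port 1785.11 + export clearance 188.01 + origin terminal 475.12 + freight 6433.93 = 162943.82
Buyer's account: insurance 557.65 + brokerage 322.41 + duty 1641.50 + delivery 993.40 = 3514.96

Seller's account: CAD 162943.82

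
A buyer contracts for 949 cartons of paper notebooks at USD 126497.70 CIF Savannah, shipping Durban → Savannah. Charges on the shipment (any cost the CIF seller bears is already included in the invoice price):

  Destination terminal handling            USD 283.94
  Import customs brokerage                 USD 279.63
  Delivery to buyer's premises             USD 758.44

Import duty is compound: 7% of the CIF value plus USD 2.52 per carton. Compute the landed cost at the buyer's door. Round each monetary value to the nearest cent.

CIF: the seller pays costs through ocean freight and marine insurance to the destination port.
The CIF price already equals the CIF value: 126497.70
Ad valorem component: 126497.70 × 7% = 8854.84
Specific component: 949 × 2.52 = 2391.48
Import duty = 8854.84 + 2391.48 = 11246.32
Buyer bears: destination terminal 283.94 + brokerage 279.63 + delivery 758.44 + duty 11246.32 = 12568.33
Landed cost = invoice 126497.70 + 12568.33 = 139066.03

Total landed cost: USD 139066.03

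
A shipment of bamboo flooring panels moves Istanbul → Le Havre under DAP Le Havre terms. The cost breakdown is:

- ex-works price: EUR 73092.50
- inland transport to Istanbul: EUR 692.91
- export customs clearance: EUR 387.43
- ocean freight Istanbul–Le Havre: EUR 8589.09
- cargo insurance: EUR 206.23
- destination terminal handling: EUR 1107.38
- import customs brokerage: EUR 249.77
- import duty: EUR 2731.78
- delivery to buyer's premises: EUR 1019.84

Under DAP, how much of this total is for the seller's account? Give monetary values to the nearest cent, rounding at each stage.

Seller's account: EUR 85095.38

DAP: the seller bears all costs to the named destination except import duty and clearance.
Seller's account: goods 73092.50 + inland to port 692.91 + export clearance 387.43 + freight 8589.09 + insurance 206.23 + destination terminal 1107.38 + delivery 1019.84 = 85095.38
Buyer's account: brokerage 249.77 + duty 2731.78 = 2981.55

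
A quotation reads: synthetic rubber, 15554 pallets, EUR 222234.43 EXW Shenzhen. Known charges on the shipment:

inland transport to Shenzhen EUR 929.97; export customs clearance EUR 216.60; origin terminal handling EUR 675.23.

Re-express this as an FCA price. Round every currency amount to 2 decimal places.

Not relevant to the conversion: origin terminal — on the buyer under both terms; not part of either seller's price.
From EXW to FCA, the seller additionally bears: inland to port, export clearance.
FCA price = 222234.43 + 929.97 + 216.60 = 223381.00

FCA price: EUR 223381.00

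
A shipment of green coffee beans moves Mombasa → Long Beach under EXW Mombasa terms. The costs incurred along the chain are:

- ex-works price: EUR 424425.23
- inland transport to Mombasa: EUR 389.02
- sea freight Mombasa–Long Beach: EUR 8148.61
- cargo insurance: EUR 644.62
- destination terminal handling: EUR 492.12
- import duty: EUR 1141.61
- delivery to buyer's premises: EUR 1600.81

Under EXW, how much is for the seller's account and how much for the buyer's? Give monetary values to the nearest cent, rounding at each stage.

EXW: the seller makes goods available at their premises; the buyer bears all onward costs.
Seller's account: goods 424425.23 = 424425.23
Buyer's account: inland to port 389.02 + freight 8148.61 + insurance 644.62 + destination terminal 492.12 + duty 1141.61 + delivery 1600.81 = 12416.79

Seller: EUR 424425.23; buyer: EUR 12416.79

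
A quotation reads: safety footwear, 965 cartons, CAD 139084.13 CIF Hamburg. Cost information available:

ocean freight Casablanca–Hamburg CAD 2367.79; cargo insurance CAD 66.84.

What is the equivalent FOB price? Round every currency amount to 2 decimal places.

From CIF to FOB, the seller no longer bears: freight, insurance.
FOB price = 139084.13 − 2367.79 − 66.84 = 136649.50

FOB price: CAD 136649.50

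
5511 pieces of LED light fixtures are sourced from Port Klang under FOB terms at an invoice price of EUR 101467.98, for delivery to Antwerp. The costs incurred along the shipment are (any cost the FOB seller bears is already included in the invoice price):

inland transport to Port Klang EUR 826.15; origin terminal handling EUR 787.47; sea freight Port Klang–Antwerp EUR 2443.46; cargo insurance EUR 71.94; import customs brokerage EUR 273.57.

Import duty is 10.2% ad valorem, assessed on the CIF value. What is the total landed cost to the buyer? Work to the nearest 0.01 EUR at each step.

Total landed cost: EUR 114863.25

FOB: the seller bears costs until goods are on board at the origin port; the buyer bears freight, insurance and all costs thereafter.
Already in the invoice (seller's account under FOB): inland to port, origin terminal — exclude.
CIF value = FOB price + freight + insurance = 101467.98 + 2443.46 + 71.94 = 103983.38
Import duty = 103983.38 × 10.2% = 10606.30
Buyer bears: freight 2443.46 + insurance 71.94 + brokerage 273.57 + duty 10606.30 = 13395.27
Landed cost = invoice 101467.98 + 13395.27 = 114863.25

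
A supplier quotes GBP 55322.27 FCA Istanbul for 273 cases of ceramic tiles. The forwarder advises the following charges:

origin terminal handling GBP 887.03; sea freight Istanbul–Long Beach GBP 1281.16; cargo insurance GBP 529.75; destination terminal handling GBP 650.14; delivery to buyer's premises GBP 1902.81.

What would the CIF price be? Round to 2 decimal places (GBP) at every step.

Not relevant to the conversion: destination terminal, delivery — on the buyer under both terms; not part of either seller's price.
From FCA to CIF, the seller additionally bears: origin terminal, freight, insurance.
CIF price = 55322.27 + 887.03 + 1281.16 + 529.75 = 58020.21

CIF price: GBP 58020.21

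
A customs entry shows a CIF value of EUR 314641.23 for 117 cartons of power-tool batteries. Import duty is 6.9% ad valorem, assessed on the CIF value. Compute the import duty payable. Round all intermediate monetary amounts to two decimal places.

Import duty: EUR 21710.24

Import duty = 314641.23 × 6.9% = 21710.24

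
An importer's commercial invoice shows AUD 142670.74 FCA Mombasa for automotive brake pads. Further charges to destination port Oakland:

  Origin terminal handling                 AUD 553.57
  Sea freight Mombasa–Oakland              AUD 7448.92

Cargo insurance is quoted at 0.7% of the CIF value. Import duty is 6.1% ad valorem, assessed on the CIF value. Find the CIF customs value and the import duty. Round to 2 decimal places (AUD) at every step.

CIF value: AUD 151735.38; import duty: AUD 9255.86

Let C be the CIF value. C = FCA price + pre-shipment costs + freight + 0.7% × C
C − 0.7% × C = 142670.74 + 553.57 + 7448.92
0.993 × C = 150673.23
C = 150673.23 / 0.993 = 151735.38
Insurance premium = 0.7% × 151735.38 = 1062.15
Import duty = 151735.38 × 6.1% = 9255.86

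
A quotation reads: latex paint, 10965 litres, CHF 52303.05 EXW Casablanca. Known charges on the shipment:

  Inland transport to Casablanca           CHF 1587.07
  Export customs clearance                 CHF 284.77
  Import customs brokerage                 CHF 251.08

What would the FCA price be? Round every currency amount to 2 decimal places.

Not relevant to the conversion: brokerage — on the buyer under both terms; not part of either seller's price.
From EXW to FCA, the seller additionally bears: inland to port, export clearance.
FCA price = 52303.05 + 1587.07 + 284.77 = 54174.89

FCA price: CHF 54174.89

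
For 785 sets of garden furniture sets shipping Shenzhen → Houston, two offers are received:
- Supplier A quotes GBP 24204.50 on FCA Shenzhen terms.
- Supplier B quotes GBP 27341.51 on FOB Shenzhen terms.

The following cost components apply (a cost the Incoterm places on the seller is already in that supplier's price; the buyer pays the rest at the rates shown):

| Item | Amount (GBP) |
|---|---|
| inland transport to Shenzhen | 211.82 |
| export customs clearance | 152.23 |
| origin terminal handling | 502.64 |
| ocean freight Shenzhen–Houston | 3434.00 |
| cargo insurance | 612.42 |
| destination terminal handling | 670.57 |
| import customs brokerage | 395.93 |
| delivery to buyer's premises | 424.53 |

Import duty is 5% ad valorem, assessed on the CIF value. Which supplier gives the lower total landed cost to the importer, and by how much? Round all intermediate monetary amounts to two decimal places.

Supplier A (FCA):
CIF value = FCA price + origin terminal + freight + insurance = 24204.50 + 502.64 + 3434.00 + 612.42 = 28753.56
Import duty = 28753.56 × 5% = 1437.68
Buyer bears (A): 502.64 + 3434.00 + 612.42 + 670.57 + 395.93 + 424.53 = 6040.09
Landed cost (A) = invoice 24204.50 + 6040.09 + duty 1437.68 = 31682.27
Supplier B (FOB):
CIF value = FOB price + freight + insurance = 27341.51 + 3434.00 + 612.42 = 31387.93
Import duty = 31387.93 × 5% = 1569.40
Buyer bears (B): 3434.00 + 612.42 + 670.57 + 395.93 + 424.53 = 5537.45
Landed cost (B) = invoice 27341.51 + 5537.45 + duty 1569.40 = 34448.36
Difference = |31682.27 − 34448.36| = 2766.09

Supplier A is cheaper by GBP 2766.09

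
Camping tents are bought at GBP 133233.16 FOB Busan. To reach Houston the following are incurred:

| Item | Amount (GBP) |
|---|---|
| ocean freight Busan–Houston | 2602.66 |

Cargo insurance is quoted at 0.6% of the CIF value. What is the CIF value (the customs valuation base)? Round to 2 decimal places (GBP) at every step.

CIF value: GBP 136655.75

Let C be the CIF value. C = FOB price + freight + 0.6% × C
C − 0.6% × C = 133233.16 + 2602.66
0.994 × C = 135835.82
C = 135835.82 / 0.994 = 136655.75
Insurance premium = 0.6% × 136655.75 = 819.93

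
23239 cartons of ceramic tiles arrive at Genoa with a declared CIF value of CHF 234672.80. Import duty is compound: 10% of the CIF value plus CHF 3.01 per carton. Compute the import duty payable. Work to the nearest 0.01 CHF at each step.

Import duty: CHF 93416.67

Ad valorem component: 234672.80 × 10% = 23467.28
Specific component: 23239 × 3.01 = 69949.39
Import duty = 23467.28 + 69949.39 = 93416.67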